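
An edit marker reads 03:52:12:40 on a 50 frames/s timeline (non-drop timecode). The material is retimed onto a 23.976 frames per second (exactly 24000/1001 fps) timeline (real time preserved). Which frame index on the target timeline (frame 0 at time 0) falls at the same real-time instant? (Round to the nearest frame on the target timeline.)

frame 334053

Source frame index: (3×3600 + 52×60 + 12) × 50 + 40 = 696640.
Real time: 696640 / (50) = 69664/5 s.
Target frame: (69664/5) × (24000/1001) = 47769600/143 ≈ 334053.147 → 334053.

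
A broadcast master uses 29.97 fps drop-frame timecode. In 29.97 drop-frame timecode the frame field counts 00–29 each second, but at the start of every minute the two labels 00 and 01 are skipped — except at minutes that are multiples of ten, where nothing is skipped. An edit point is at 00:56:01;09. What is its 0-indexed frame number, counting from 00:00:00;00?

100737

Complete 10-minute blocks: 5, each 17982 frames → 89910.
Remaining 6 whole minutes in the current block: 1800 + 5 × 1798 = 10790 frames.
Within the current minute: 1 × 30 + 9 − 2 = 37 (labels ;00/;01 skipped at this minute). Total = 89910 + 10790 + 37 = 100737.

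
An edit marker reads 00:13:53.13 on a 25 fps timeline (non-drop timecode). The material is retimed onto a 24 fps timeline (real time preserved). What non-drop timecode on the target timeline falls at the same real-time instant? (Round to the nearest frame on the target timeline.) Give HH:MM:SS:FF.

00:13:53:12

Source frame index: (0×3600 + 13×60 + 53) × 25 + 13 = 20838.
Real time: 20838 / (25) = 20838/25 s.
Target frame: (20838/25) × (24) = 500112/25 ≈ 20004.480 → 20004.
At 24 labels/s: frame 20004 → 00:13:53:12.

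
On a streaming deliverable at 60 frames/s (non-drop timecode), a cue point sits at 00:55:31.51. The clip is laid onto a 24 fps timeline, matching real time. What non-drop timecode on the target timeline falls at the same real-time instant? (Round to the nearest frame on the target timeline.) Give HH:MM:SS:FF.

Source frame index: (0×3600 + 55×60 + 31) × 60 + 51 = 199911.
Real time: 199911 / (60) = 66637/20 s.
Target frame: (66637/20) × (24) = 399822/5 ≈ 79964.400 → 79964.
At 24 labels/s: frame 79964 → 00:55:31:20.

00:55:31:20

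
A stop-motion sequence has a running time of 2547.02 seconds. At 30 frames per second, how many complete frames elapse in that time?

76410 frames

Frames = 2547.02 × 30 = 382053/5 ≈ 76410.6000.
Complete frames: 76410.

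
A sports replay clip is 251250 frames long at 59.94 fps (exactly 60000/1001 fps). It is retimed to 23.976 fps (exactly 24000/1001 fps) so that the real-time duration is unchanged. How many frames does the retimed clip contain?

Target frames = source frames × (target rate / source rate) = 251250 × (24000/1001)/(60000/1001) = 251250 × 2/5 = 100500.

100500 frames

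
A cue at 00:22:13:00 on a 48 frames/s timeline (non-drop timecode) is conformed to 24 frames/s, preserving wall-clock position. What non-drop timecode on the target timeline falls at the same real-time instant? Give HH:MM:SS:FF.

Source frame index: (0×3600 + 22×60 + 13) × 48 + 0 = 63984.
Real time: 63984 / (48) = 1333 s.
Target frame: (1333) × (24) = 31992.
At 24 labels/s: frame 31992 → 00:22:13:00.

00:22:13:00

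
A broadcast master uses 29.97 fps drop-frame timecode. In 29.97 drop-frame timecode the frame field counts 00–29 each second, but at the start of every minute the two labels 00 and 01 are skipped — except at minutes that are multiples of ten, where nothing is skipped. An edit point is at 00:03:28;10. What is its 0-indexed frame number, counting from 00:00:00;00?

6244

Complete 10-minute blocks: 0, each 17982 frames → 0.
Remaining 3 whole minutes in the current block: 1800 + 2 × 1798 = 5396 frames.
Within the current minute: 28 × 30 + 10 − 2 = 848 (labels ;00/;01 skipped at this minute). Total = 0 + 5396 + 848 = 6244.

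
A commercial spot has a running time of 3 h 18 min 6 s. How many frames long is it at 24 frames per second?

3 h 18 min 6 s = 11886 s.
Frames = 11886 × 24 = 285264.

285264 frames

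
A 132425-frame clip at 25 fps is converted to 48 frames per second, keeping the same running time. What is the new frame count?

254256 frames

Target frames = source frames × (target rate / source rate) = 132425 × (48)/(25) = 132425 × 48/25 = 254256.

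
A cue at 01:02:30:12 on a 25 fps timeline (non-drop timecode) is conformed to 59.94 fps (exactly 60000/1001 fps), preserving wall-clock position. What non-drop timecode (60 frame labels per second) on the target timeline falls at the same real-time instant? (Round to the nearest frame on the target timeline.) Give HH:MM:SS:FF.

Source frame index: (1×3600 + 2×60 + 30) × 25 + 12 = 93762.
Real time: 93762 / (25) = 93762/25 s.
Target frame: (93762/25) × (60000/1001) = 225028800/1001 ≈ 224803.996 → 224804.
At 60 labels/s: frame 224804 → 01:02:26:44.

01:02:26:44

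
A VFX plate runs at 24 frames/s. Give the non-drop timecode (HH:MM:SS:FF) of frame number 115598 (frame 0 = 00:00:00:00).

115598 ÷ 24 = 4816 full seconds, remainder 14 frames.
4816 s = 1 h 20 min 16 s.
Timecode: 01:20:16:14.

01:20:16:14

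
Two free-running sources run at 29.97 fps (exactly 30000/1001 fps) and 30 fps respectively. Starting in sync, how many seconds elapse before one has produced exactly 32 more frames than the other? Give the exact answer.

The gap grows by |30 − 30000/1001| = 30/1001 frames per second.
Time for a 32-frame gap: 32 ÷ (30/1001) = 16016/15 s.

16016/15 seconds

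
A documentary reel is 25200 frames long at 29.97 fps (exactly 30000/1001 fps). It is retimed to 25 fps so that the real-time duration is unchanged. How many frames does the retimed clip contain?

21021 frames

Target frames = source frames × (target rate / source rate) = 25200 × (25)/(30000/1001) = 25200 × 1001/1200 = 21021.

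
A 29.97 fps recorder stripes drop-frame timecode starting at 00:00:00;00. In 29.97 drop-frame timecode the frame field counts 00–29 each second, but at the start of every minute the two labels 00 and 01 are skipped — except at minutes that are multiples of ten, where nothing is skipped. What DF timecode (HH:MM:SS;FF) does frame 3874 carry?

Each 10-minute DF block holds 10 × 60 × 30 − 9 × 2 = 17982 frames. 3874 ÷ 17982 → 0 full blocks, remainder 3874.
Within the partial block the first minute is 1800 frames and each further minute 1798, so 2 further minute boundaries passed. Total skipped labels = 18 × 0 + 2 × 2 = 4.
Non-drop label index = 3874 + 4 = 3878; at 30 labels/s that is 00:02:09:08, i.e. DF 00:02:09;08.

00:02:09;08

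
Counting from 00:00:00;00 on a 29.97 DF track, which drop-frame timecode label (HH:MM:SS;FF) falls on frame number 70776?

00:39:21;18

Ten DF minutes hold 17982 frames, so frame 70776 lies in block 3 (frames 53946–71927) with 16830 frames into that block.
The block's first minute is 1800 frames and the rest 1798 each; 16830 frames reaches minute 9, so 3 × 18 + 9 × 2 = 72 labels have been skipped so far.
Adding those back, label number 70776 + 72 = 70848 at 30 labels/s is 2361 s + 18 f = 0 h 39 min 21 s frame 18, i.e. 00:39:21;18.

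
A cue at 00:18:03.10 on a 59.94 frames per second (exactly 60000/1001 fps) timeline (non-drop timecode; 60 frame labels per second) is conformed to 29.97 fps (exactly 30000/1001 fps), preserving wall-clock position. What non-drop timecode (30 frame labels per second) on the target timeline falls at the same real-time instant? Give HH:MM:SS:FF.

Source frame index: (0×3600 + 18×60 + 3) × 60 + 10 = 64990.
Real time: 64990 / (60000/1001) = 6505499/6000 s.
Target frame: (6505499/6000) × (30000/1001) = 32495.
At 30 labels/s: frame 32495 → 00:18:03:05.

00:18:03:05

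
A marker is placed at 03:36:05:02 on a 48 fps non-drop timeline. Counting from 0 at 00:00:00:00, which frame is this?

Total seconds to the label: (3 × 3600 + 36 × 60 + 5) = 12965.
Frame index = 12965 × 48 + 2 = 622322.

frame 622322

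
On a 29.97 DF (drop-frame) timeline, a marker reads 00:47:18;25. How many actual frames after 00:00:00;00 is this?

As if non-drop at 30 labels/s: (0 × 3600 + 47 × 60 + 18) × 30 + 25 = 85165.
Minute boundaries passed: 47; those not divisible by 10: 47 − 4 = 43; dropped labels = 2 × 43 = 86.
Actual frame index = 85165 − 86 = 85079.

85079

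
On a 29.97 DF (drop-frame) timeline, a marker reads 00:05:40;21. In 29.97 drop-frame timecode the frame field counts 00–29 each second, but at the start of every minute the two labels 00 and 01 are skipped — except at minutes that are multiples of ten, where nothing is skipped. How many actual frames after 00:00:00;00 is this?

10211

As if non-drop at 30 labels/s: (0 × 3600 + 5 × 60 + 40) × 30 + 21 = 10221.
Minute boundaries passed: 5; those not divisible by 10: 5 − 0 = 5; dropped labels = 2 × 5 = 10.
Actual frame index = 10221 − 10 = 10211.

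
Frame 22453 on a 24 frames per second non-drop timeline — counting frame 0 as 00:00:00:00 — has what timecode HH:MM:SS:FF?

22453 ÷ 24 = 935 full seconds, remainder 13 frames.
935 s = 0 h 15 min 35 s.
Timecode: 00:15:35:13.

00:15:35:13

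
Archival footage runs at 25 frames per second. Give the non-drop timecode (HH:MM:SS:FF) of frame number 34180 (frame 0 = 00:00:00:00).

00:22:47:05

34180 ÷ 25 = 1367 full seconds, remainder 5 frames.
1367 s = 0 h 22 min 47 s.
Timecode: 00:22:47:05.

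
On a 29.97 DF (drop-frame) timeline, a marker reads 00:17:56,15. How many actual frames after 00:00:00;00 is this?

Complete 10-minute blocks: 1, each 17982 frames → 17982.
Remaining 7 whole minutes in the current block: 1800 + 6 × 1798 = 12588 frames.
Within the current minute: 56 × 30 + 15 − 2 = 1693 (labels ;00/;01 skipped at this minute). Total = 17982 + 12588 + 1693 = 32263.

32263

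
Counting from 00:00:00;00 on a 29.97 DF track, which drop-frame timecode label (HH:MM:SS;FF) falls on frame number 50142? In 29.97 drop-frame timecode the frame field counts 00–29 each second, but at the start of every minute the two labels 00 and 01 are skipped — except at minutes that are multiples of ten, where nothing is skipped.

00:27:53;02

Ten DF minutes hold 17982 frames, so frame 50142 lies in block 2 (frames 35964–53945) with 14178 frames into that block.
The block's first minute is 1800 frames and the rest 1798 each; 14178 frames reaches minute 7, so 2 × 18 + 7 × 2 = 50 labels have been skipped so far.
Adding those back, label number 50142 + 50 = 50192 at 30 labels/s is 1673 s + 2 f = 0 h 27 min 53 s frame 2, i.e. 00:27:53;02.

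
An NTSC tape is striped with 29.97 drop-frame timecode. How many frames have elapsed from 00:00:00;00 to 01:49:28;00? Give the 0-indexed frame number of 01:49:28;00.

Complete 10-minute blocks: 10, each 17982 frames → 179820.
Remaining 9 whole minutes in the current block: 1800 + 8 × 1798 = 16184 frames.
Within the current minute: 28 × 30 + 0 − 2 = 838 (labels ;00/;01 skipped at this minute). Total = 179820 + 16184 + 838 = 196842.

196842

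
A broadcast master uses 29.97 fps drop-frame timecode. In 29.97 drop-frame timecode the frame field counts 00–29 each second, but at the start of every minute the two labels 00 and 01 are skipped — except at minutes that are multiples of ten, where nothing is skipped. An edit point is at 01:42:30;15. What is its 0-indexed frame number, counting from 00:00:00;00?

Complete 10-minute blocks: 10, each 17982 frames → 179820.
Remaining 2 whole minutes in the current block: 1800 + 1 × 1798 = 3598 frames.
Within the current minute: 30 × 30 + 15 − 2 = 913 (labels ;00/;01 skipped at this minute). Total = 179820 + 3598 + 913 = 184331.

184331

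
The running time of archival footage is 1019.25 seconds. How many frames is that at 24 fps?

Frames = 1019.25 × 24 = 24462.

24462 frames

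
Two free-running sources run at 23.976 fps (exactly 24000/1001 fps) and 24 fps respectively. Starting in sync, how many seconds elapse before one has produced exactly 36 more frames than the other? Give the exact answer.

The gap grows by |24 − 24000/1001| = 24/1001 frames per second.
Time for a 36-frame gap: 36 ÷ (24/1001) = 1501.5 s.

1501.5 seconds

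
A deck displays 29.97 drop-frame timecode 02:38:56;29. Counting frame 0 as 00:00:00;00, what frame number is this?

285823

As if non-drop at 30 labels/s: (2 × 3600 + 38 × 60 + 56) × 30 + 29 = 286109.
Minute boundaries passed: 158; those not divisible by 10: 158 − 15 = 143; dropped labels = 2 × 143 = 286.
Actual frame index = 286109 − 286 = 285823.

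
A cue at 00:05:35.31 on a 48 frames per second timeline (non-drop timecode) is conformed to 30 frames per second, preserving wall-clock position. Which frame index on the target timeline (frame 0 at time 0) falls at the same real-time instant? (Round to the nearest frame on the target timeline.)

Source frame index: (0×3600 + 5×60 + 35) × 48 + 31 = 16111.
Real time: 16111 / (48) = 16111/48 s.
Target frame: (16111/48) × (30) = 80555/8 ≈ 10069.375 → 10069.

frame 10069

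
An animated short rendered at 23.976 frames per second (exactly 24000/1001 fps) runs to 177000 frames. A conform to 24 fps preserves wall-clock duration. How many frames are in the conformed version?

177177 frames

Target frames = source frames × (target rate / source rate) = 177000 × (24)/(24000/1001) = 177000 × 1001/1000 = 177177.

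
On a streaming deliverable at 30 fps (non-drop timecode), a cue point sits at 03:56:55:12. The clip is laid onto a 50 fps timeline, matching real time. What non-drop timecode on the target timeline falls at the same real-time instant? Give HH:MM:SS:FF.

Source frame index: (3×3600 + 56×60 + 55) × 30 + 12 = 426462.
Real time: 426462 / (30) = 71077/5 s.
Target frame: (71077/5) × (50) = 710770.
At 50 labels/s: frame 710770 → 03:56:55:20.

03:56:55:20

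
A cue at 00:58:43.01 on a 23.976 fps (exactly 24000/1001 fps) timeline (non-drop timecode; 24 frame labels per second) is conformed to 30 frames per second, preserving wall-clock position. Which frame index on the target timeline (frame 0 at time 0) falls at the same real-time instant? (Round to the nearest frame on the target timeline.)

frame 105797

Source frame index: (0×3600 + 58×60 + 43) × 24 + 1 = 84553.
Real time: 84553 / (24000/1001) = 84637553/24000 s.
Target frame: (84637553/24000) × (30) = 84637553/800 ≈ 105796.941 → 105797.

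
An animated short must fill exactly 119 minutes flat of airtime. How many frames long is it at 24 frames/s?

119 min = 7140 s.
Frames = 7140 × 24 = 171360.

171360 frames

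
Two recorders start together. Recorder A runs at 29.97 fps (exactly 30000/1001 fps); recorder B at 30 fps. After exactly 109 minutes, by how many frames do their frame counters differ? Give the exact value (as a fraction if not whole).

109 min = 6540 s.
A emits 30000/1001 × 6540 = 196200000/1001 frames; B emits 30 × 6540 = 196200.
Difference = 196200/1001 frames (≈ 196.0040); B is ahead of A.

196200/1001 frames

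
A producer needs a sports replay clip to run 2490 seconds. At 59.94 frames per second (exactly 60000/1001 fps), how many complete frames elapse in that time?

149250 frames

Frames = 2490 × 60000/1001 = 149400000/1001 ≈ 149250.7493.
Complete frames: 149250.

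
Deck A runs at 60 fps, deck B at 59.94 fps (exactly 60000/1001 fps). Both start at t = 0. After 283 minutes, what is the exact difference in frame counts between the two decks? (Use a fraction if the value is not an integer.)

1018800/1001 frames

283 min = 16980 s.
A emits 60 × 16980 = 1018800 frames; B emits 60000/1001 × 16980 = 1018800000/1001.
Difference = 1018800/1001 frames (≈ 1017.7822); B is behind A.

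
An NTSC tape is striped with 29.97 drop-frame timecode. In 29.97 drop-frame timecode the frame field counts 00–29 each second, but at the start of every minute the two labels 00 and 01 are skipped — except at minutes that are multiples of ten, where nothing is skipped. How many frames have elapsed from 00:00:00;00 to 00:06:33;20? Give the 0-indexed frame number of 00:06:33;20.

Complete 10-minute blocks: 0, each 17982 frames → 0.
Remaining 6 whole minutes in the current block: 1800 + 5 × 1798 = 10790 frames.
Within the current minute: 33 × 30 + 20 − 2 = 1008 (labels ;00/;01 skipped at this minute). Total = 0 + 10790 + 1008 = 11798.

11798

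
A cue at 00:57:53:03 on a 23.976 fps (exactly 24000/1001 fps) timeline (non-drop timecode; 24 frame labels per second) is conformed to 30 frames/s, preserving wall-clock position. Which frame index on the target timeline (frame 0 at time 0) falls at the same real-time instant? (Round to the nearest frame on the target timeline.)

Source frame index: (0×3600 + 57×60 + 53) × 24 + 3 = 83355.
Real time: 83355 / (24000/1001) = 5562557/1600 s.
Target frame: (5562557/1600) × (30) = 16687671/160 ≈ 104297.944 → 104298.

frame 104298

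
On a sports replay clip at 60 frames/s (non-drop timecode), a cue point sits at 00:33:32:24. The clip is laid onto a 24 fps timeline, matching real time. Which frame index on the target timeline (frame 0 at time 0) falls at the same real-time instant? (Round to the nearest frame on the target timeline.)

frame 48298

Source frame index: (0×3600 + 33×60 + 32) × 60 + 24 = 120744.
Real time: 120744 / (60) = 10062/5 s.
Target frame: (10062/5) × (24) = 241488/5 ≈ 48297.600 → 48298.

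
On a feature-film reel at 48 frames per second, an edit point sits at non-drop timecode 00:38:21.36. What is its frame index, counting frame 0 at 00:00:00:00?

Total seconds to the label: (0 × 3600 + 38 × 60 + 21) = 2301.
Frame index = 2301 × 48 + 36 = 110484.

frame 110484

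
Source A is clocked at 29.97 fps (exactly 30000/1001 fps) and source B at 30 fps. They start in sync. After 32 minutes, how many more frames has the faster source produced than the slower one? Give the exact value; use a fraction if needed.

32 min = 1920 s.
A emits 30000/1001 × 1920 = 57600000/1001 frames; B emits 30 × 1920 = 57600.
Difference = 57600/1001 frames (≈ 57.5425); B is ahead of A.

57600/1001 frames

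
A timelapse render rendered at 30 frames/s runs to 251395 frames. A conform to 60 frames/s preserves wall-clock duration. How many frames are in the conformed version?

Target frames = source frames × (target rate / source rate) = 251395 × (60)/(30) = 251395 × 2 = 502790.

502790 frames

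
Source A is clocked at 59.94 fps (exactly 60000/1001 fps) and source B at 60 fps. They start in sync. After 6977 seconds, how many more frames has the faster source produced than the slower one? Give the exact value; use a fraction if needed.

A emits 60000/1001 × 6977 = 418620000/1001 frames; B emits 60 × 6977 = 418620.
Difference = 418620/1001 frames (≈ 418.2018); B is ahead of A.

418620/1001 frames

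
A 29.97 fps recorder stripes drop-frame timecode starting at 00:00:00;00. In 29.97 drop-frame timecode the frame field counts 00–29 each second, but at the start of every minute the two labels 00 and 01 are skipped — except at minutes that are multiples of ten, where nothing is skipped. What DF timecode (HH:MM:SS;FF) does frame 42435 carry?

Each 10-minute DF block holds 10 × 60 × 30 − 9 × 2 = 17982 frames. 42435 ÷ 17982 → 2 full blocks, remainder 6471.
Within the partial block the first minute is 1800 frames and each further minute 1798, so 3 further minute boundaries passed. Total skipped labels = 18 × 2 + 2 × 3 = 42.
Non-drop label index = 42435 + 42 = 42477; at 30 labels/s that is 00:23:35:27, i.e. DF 00:23:35;27.

00:23:35;27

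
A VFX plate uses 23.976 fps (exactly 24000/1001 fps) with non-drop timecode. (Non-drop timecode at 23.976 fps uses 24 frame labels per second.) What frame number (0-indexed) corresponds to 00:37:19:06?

53742

Total seconds to the label: (0 × 3600 + 37 × 60 + 19) = 2239.
Frame index = 2239 × 24 + 6 = 53742.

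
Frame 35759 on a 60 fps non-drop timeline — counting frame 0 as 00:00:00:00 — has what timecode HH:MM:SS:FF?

35759 ÷ 60 = 595 full seconds, remainder 59 frames.
595 s = 0 h 9 min 55 s.
Timecode: 00:09:55:59.

00:09:55:59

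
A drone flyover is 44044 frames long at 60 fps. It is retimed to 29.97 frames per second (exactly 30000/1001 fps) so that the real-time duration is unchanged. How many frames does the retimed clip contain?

Target frames = source frames × (target rate / source rate) = 44044 × (30000/1001)/(60) = 44044 × 500/1001 = 22000.

22000 frames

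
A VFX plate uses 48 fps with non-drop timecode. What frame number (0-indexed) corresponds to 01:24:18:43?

242827

Total seconds to the label: (1 × 3600 + 24 × 60 + 18) = 5058.
Frame index = 5058 × 48 + 43 = 242827.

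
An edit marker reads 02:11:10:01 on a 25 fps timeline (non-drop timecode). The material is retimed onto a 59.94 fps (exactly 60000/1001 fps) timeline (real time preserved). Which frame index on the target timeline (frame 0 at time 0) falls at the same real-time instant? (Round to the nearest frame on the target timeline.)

Source frame index: (2×3600 + 11×60 + 10) × 25 + 1 = 196751.
Real time: 196751 / (25) = 196751/25 s.
Target frame: (196751/25) × (60000/1001) = 472202400/1001 ≈ 471730.669 → 471731.

frame 471731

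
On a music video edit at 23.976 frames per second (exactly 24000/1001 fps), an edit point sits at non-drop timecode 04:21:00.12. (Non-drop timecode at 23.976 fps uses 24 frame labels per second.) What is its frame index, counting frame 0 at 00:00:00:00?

Total seconds to the label: (4 × 3600 + 21 × 60 + 0) = 15660.
Frame index = 15660 × 24 + 12 = 375852.

375852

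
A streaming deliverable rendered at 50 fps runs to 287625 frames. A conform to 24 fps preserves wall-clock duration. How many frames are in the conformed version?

Target frames = source frames × (target rate / source rate) = 287625 × (24)/(50) = 287625 × 12/25 = 138060.

138060 frames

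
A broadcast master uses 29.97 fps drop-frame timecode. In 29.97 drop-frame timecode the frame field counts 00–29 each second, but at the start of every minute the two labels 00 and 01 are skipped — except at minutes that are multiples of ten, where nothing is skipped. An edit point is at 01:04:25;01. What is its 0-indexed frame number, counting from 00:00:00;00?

Complete 10-minute blocks: 6, each 17982 frames → 107892.
Remaining 4 whole minutes in the current block: 1800 + 3 × 1798 = 7194 frames.
Within the current minute: 25 × 30 + 1 − 2 = 749 (labels ;00/;01 skipped at this minute). Total = 107892 + 7194 + 749 = 115835.

115835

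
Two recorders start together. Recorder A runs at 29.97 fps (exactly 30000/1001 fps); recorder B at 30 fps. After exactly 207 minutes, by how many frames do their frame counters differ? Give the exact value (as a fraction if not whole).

372600/1001 frames

207 min = 12420 s.
A emits 30000/1001 × 12420 = 372600000/1001 frames; B emits 30 × 12420 = 372600.
Difference = 372600/1001 frames (≈ 372.2278); B is ahead of A.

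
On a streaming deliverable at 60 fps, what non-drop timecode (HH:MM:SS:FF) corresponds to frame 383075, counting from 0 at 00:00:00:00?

01:46:24:35

383075 ÷ 60 = 6384 full seconds, remainder 35 frames.
6384 s = 1 h 46 min 24 s.
Timecode: 01:46:24:35.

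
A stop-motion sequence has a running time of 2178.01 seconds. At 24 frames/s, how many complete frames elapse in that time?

52272 frames

Frames = 2178.01 × 24 = 1306806/25 ≈ 52272.2400.
Complete frames: 52272.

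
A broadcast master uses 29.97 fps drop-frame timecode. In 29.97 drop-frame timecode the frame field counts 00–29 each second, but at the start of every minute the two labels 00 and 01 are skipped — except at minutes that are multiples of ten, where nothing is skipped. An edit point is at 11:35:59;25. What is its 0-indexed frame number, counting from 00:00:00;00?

As if non-drop at 30 labels/s: (11 × 3600 + 35 × 60 + 59) × 30 + 25 = 1252795.
Minute boundaries passed: 695; those not divisible by 10: 695 − 69 = 626; dropped labels = 2 × 626 = 1252.
Actual frame index = 1252795 − 1252 = 1251543.

1251543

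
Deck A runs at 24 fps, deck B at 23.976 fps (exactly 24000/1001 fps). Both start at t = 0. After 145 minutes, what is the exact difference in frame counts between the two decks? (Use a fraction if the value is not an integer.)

208800/1001 frames

145 min = 8700 s.
A emits 24 × 8700 = 208800 frames; B emits 24000/1001 × 8700 = 208800000/1001.
Difference = 208800/1001 frames (≈ 208.5914); B is behind A.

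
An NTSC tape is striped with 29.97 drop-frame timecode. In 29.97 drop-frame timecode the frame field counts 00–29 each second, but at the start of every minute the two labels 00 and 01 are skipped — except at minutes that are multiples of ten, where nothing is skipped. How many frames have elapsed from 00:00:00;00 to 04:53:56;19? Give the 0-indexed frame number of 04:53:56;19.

Complete 10-minute blocks: 29, each 17982 frames → 521478.
Remaining 3 whole minutes in the current block: 1800 + 2 × 1798 = 5396 frames.
Within the current minute: 56 × 30 + 19 − 2 = 1697 (labels ;00/;01 skipped at this minute). Total = 521478 + 5396 + 1697 = 528571.

528571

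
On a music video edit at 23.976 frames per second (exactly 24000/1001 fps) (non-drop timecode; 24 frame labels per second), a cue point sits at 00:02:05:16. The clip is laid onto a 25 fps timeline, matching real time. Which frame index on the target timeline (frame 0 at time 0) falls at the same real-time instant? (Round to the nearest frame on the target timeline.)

frame 3145

Source frame index: (0×3600 + 2×60 + 5) × 24 + 16 = 3016.
Real time: 3016 / (24000/1001) = 377377/3000 s.
Target frame: (377377/3000) × (25) = 377377/120 ≈ 3144.808 → 3145.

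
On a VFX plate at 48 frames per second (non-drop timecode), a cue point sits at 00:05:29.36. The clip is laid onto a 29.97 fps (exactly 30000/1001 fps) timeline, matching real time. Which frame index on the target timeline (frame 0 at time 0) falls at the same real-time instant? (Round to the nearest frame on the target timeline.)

Source frame index: (0×3600 + 5×60 + 29) × 48 + 36 = 15828.
Real time: 15828 / (48) = 1319/4 s.
Target frame: (1319/4) × (30000/1001) = 9892500/1001 ≈ 9882.617 → 9883.

frame 9883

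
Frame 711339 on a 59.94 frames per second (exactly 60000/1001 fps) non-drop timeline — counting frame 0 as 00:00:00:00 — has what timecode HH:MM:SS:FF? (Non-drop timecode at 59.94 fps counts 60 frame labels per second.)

711339 ÷ 60 = 11855 full seconds, remainder 39 frames.
11855 s = 3 h 17 min 35 s.
Timecode: 03:17:35:39.

03:17:35:39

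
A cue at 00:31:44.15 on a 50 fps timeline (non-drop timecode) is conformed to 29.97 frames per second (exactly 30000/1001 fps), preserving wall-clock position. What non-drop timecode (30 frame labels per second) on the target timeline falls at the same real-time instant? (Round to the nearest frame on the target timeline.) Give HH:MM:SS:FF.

00:31:42:12

Source frame index: (0×3600 + 31×60 + 44) × 50 + 15 = 95215.
Real time: 95215 / (50) = 19043/10 s.
Target frame: (19043/10) × (30000/1001) = 57129000/1001 ≈ 57071.928 → 57072.
At 30 labels/s: frame 57072 → 00:31:42:12.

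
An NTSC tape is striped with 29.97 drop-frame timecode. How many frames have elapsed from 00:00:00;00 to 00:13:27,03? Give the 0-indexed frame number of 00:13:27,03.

Complete 10-minute blocks: 1, each 17982 frames → 17982.
Remaining 3 whole minutes in the current block: 1800 + 2 × 1798 = 5396 frames.
Within the current minute: 27 × 30 + 3 − 2 = 811 (labels ;00/;01 skipped at this minute). Total = 17982 + 5396 + 811 = 24189.

24189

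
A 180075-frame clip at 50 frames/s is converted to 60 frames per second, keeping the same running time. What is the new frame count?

Target frames = source frames × (target rate / source rate) = 180075 × (60)/(50) = 180075 × 6/5 = 216090.

216090 frames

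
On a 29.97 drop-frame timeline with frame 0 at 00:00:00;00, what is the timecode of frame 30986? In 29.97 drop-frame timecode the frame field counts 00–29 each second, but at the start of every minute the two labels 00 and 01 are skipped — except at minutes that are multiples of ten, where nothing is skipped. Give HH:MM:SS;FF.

00:17:13;28

Ten DF minutes hold 17982 frames, so frame 30986 lies in block 1 (frames 17982–35963) with 13004 frames into that block.
The block's first minute is 1800 frames and the rest 1798 each; 13004 frames reaches minute 7, so 1 × 18 + 7 × 2 = 32 labels have been skipped so far.
Adding those back, label number 30986 + 32 = 31018 at 30 labels/s is 1033 s + 28 f = 0 h 17 min 13 s frame 28, i.e. 00:17:13;28.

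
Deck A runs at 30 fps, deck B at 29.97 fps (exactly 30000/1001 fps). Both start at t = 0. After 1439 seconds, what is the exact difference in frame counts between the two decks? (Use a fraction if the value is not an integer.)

43170/1001 frames

A emits 30 × 1439 = 43170 frames; B emits 30000/1001 × 1439 = 43170000/1001.
Difference = 43170/1001 frames (≈ 43.1269); B is behind A.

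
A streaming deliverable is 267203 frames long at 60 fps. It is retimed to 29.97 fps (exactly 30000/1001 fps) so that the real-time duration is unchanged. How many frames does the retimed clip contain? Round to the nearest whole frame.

Frames at target rate = 267203 × (30000/1001) / (60) = 133601500/1001 ≈ 133468.032.
Nearest whole frame: 133468.

133468 frames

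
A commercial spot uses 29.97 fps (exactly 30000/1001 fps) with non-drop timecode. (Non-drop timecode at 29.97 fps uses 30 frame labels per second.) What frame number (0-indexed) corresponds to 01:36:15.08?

Total seconds to the label: (1 × 3600 + 36 × 60 + 15) = 5775.
Frame index = 5775 × 30 + 8 = 173258.

frame 173258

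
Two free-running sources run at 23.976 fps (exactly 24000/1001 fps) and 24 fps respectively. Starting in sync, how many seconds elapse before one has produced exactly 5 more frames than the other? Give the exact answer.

The gap grows by |24 − 24000/1001| = 24/1001 frames per second.
Time for a 5-frame gap: 5 ÷ (24/1001) = 5005/24 s.

5005/24 seconds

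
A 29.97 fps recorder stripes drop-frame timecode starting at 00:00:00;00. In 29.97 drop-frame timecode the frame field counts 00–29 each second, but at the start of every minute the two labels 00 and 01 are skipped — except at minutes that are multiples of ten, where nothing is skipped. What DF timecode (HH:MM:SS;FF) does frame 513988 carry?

Ten DF minutes hold 17982 frames, so frame 513988 lies in block 28 (frames 503496–521477) with 10492 frames into that block.
The block's first minute is 1800 frames and the rest 1798 each; 10492 frames reaches minute 5, so 28 × 18 + 5 × 2 = 514 labels have been skipped so far.
Adding those back, label number 513988 + 514 = 514502 at 30 labels/s is 17150 s + 2 f = 4 h 45 min 50 s frame 2, i.e. 04:45:50;02.

04:45:50;02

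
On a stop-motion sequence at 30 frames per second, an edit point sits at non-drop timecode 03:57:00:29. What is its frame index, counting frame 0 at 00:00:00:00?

426629

Total seconds to the label: (3 × 3600 + 57 × 60 + 0) = 14220.
Frame index = 14220 × 30 + 29 = 426629.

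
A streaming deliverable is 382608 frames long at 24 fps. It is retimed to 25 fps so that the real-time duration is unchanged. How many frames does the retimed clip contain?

398550 frames

Target frames = source frames × (target rate / source rate) = 382608 × (25)/(24) = 382608 × 25/24 = 398550.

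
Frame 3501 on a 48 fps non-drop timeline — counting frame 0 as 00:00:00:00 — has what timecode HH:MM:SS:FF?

00:01:12:45

3501 ÷ 48 = 72 full seconds, remainder 45 frames.
72 s = 0 h 1 min 12 s.
Timecode: 00:01:12:45.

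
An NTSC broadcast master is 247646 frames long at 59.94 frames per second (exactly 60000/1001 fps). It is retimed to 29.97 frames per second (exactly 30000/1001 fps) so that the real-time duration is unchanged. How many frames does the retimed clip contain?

Target frames = source frames × (target rate / source rate) = 247646 × (30000/1001)/(60000/1001) = 247646 × 1/2 = 123823.

123823 frames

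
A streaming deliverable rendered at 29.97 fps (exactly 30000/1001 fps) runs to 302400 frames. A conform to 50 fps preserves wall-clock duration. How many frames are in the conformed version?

504504 frames

Target frames = source frames × (target rate / source rate) = 302400 × (50)/(30000/1001) = 302400 × 1001/600 = 504504.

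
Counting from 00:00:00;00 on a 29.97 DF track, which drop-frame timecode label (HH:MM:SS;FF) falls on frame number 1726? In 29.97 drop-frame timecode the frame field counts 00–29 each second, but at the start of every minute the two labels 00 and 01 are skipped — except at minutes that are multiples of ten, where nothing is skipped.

00:00:57;16

Each 10-minute DF block holds 10 × 60 × 30 − 9 × 2 = 17982 frames. 1726 ÷ 17982 → 0 full blocks, remainder 1726.
Within the partial block the first minute is 1800 frames and each further minute 1798, so 0 further minute boundaries passed. Total skipped labels = 18 × 0 + 2 × 0 = 0.
Non-drop label index = 1726 + 0 = 1726; at 30 labels/s that is 00:00:57:16, i.e. DF 00:00:57;16.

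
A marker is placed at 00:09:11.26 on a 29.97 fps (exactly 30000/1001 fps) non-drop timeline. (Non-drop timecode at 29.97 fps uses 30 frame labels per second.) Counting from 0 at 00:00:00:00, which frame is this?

frame 16556

Total seconds to the label: (0 × 3600 + 9 × 60 + 11) = 551.
Frame index = 551 × 30 + 26 = 16556.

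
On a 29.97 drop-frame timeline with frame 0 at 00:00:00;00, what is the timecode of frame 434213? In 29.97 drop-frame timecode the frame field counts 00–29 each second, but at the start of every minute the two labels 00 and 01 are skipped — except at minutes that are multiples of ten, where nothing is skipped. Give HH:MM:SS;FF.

04:01:28;07

Ten DF minutes hold 17982 frames, so frame 434213 lies in block 24 (frames 431568–449549) with 2645 frames into that block.
The block's first minute is 1800 frames and the rest 1798 each; 2645 frames reaches minute 1, so 24 × 18 + 1 × 2 = 434 labels have been skipped so far.
Adding those back, label number 434213 + 434 = 434647 at 30 labels/s is 14488 s + 7 f = 4 h 1 min 28 s frame 7, i.e. 04:01:28;07.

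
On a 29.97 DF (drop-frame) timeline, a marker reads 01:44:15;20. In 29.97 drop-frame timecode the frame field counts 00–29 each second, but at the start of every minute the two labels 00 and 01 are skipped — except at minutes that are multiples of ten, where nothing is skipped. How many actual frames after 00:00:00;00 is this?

187482

Complete 10-minute blocks: 10, each 17982 frames → 179820.
Remaining 4 whole minutes in the current block: 1800 + 3 × 1798 = 7194 frames.
Within the current minute: 15 × 30 + 20 − 2 = 468 (labels ;00/;01 skipped at this minute). Total = 179820 + 7194 + 468 = 187482.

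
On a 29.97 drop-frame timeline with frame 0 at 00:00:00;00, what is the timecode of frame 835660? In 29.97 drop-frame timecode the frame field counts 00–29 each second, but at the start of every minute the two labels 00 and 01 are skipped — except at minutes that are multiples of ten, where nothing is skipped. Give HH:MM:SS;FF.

Ten DF minutes hold 17982 frames, so frame 835660 lies in block 46 (frames 827172–845153) with 8488 frames into that block.
The block's first minute is 1800 frames and the rest 1798 each; 8488 frames reaches minute 4, so 46 × 18 + 4 × 2 = 836 labels have been skipped so far.
Adding those back, label number 835660 + 836 = 836496 at 30 labels/s is 27883 s + 6 f = 7 h 44 min 43 s frame 6, i.e. 07:44:43;06.

07:44:43;06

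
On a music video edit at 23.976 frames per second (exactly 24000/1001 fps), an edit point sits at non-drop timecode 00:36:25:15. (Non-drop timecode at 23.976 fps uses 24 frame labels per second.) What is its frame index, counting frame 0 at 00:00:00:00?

52455

Total seconds to the label: (0 × 3600 + 36 × 60 + 25) = 2185.
Frame index = 2185 × 24 + 15 = 52455.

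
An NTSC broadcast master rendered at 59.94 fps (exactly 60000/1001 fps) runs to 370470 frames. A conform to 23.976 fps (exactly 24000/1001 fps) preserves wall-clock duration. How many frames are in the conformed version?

Target frames = source frames × (target rate / source rate) = 370470 × (24000/1001)/(60000/1001) = 370470 × 2/5 = 148188.

148188 frames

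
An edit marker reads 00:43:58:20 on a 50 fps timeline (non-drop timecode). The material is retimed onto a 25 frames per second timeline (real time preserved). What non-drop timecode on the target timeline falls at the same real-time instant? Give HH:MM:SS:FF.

Source frame index: (0×3600 + 43×60 + 58) × 50 + 20 = 131920.
Real time: 131920 / (50) = 13192/5 s.
Target frame: (13192/5) × (25) = 65960.
At 25 labels/s: frame 65960 → 00:43:58:10.

00:43:58:10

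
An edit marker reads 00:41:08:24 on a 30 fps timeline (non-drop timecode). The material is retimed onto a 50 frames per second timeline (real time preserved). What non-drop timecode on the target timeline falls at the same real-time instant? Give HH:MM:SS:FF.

00:41:08:40

Source frame index: (0×3600 + 41×60 + 8) × 30 + 24 = 74064.
Real time: 74064 / (30) = 12344/5 s.
Target frame: (12344/5) × (50) = 123440.
At 50 labels/s: frame 123440 → 00:41:08:40.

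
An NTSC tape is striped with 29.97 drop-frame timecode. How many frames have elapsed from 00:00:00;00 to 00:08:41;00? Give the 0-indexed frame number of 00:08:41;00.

15614

As if non-drop at 30 labels/s: (0 × 3600 + 8 × 60 + 41) × 30 + 0 = 15630.
Minute boundaries passed: 8; those not divisible by 10: 8 − 0 = 8; dropped labels = 2 × 8 = 16.
Actual frame index = 15630 − 16 = 15614.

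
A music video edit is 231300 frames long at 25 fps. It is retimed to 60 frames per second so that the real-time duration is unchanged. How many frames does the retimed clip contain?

555120 frames

Target frames = source frames × (target rate / source rate) = 231300 × (60)/(25) = 231300 × 12/5 = 555120.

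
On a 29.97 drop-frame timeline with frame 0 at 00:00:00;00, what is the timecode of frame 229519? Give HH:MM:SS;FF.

02:07:38;09

Ten DF minutes hold 17982 frames, so frame 229519 lies in block 12 (frames 215784–233765) with 13735 frames into that block.
The block's first minute is 1800 frames and the rest 1798 each; 13735 frames reaches minute 7, so 12 × 18 + 7 × 2 = 230 labels have been skipped so far.
Adding those back, label number 229519 + 230 = 229749 at 30 labels/s is 7658 s + 9 f = 2 h 7 min 38 s frame 9, i.e. 02:07:38;09.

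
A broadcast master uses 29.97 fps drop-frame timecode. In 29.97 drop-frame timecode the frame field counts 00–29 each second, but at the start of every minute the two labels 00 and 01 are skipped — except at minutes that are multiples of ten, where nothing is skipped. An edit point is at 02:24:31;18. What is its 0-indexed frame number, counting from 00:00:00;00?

Complete 10-minute blocks: 14, each 17982 frames → 251748.
Remaining 4 whole minutes in the current block: 1800 + 3 × 1798 = 7194 frames.
Within the current minute: 31 × 30 + 18 − 2 = 946 (labels ;00/;01 skipped at this minute). Total = 251748 + 7194 + 946 = 259888.

259888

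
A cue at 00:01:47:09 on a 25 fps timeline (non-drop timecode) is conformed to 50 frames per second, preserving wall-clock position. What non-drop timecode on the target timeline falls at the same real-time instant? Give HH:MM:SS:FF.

Source frame index: (0×3600 + 1×60 + 47) × 25 + 9 = 2684.
Real time: 2684 / (25) = 2684/25 s.
Target frame: (2684/25) × (50) = 5368.
At 50 labels/s: frame 5368 → 00:01:47:18.

00:01:47:18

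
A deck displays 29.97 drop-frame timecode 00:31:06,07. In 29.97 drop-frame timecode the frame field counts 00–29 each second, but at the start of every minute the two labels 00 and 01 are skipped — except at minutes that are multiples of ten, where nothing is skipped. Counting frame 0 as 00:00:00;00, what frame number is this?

55931

As if non-drop at 30 labels/s: (0 × 3600 + 31 × 60 + 6) × 30 + 7 = 55987.
Minute boundaries passed: 31; those not divisible by 10: 31 − 3 = 28; dropped labels = 2 × 28 = 56.
Actual frame index = 55987 − 56 = 55931.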